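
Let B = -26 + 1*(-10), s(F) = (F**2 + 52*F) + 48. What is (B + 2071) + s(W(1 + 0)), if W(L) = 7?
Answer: 2496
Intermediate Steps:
s(F) = 48 + F**2 + 52*F
B = -36 (B = -26 - 10 = -36)
(B + 2071) + s(W(1 + 0)) = (-36 + 2071) + (48 + 7**2 + 52*7) = 2035 + (48 + 49 + 364) = 2035 + 461 = 2496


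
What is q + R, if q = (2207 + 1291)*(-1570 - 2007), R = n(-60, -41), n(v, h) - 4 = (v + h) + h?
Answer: -12512484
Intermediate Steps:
n(v, h) = 4 + v + 2*h (n(v, h) = 4 + ((v + h) + h) = 4 + ((h + v) + h) = 4 + (v + 2*h) = 4 + v + 2*h)
R = -138 (R = 4 - 60 + 2*(-41) = 4 - 60 - 82 = -138)
q = -12512346 (q = 3498*(-3577) = -12512346)
q + R = -12512346 - 138 = -12512484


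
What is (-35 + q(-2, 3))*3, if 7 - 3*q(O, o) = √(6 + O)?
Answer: -100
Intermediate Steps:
q(O, o) = 7/3 - √(6 + O)/3
(-35 + q(-2, 3))*3 = (-35 + (7/3 - √(6 - 2)/3))*3 = (-35 + (7/3 - √4/3))*3 = (-35 + (7/3 - ⅓*2))*3 = (-35 + (7/3 - ⅔))*3 = (-35 + 5/3)*3 = -100/3*3 = -100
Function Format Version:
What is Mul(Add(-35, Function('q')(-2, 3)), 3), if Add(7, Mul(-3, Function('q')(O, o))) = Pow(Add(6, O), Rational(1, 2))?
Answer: -100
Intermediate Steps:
Function('q')(O, o) = Add(Rational(7, 3), Mul(Rational(-1, 3), Pow(Add(6, O), Rational(1, 2))))
Mul(Add(-35, Function('q')(-2, 3)), 3) = Mul(Add(-35, Add(Rational(7, 3), Mul(Rational(-1, 3), Pow(Add(6, -2), Rational(1, 2))))), 3) = Mul(Add(-35, Add(Rational(7, 3), Mul(Rational(-1, 3), Pow(4, Rational(1, 2))))), 3) = Mul(Add(-35, Add(Rational(7, 3), Mul(Rational(-1, 3), 2))), 3) = Mul(Add(-35, Add(Rational(7, 3), Rational(-2, 3))), 3) = Mul(Add(-35, Rational(5, 3)), 3) = Mul(Rational(-100, 3), 3) = -100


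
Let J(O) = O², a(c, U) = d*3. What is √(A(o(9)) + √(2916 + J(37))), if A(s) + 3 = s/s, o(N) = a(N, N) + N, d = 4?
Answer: √(-2 + √4285) ≈ 7.9662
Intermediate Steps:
a(c, U) = 12 (a(c, U) = 4*3 = 12)
o(N) = 12 + N
A(s) = -2 (A(s) = -3 + s/s = -3 + 1 = -2)
√(A(o(9)) + √(2916 + J(37))) = √(-2 + √(2916 + 37²)) = √(-2 + √(2916 + 1369)) = √(-2 + √4285)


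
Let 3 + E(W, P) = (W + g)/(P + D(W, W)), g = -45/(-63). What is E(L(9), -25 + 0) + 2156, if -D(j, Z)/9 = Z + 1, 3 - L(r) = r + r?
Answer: 1522071/707 ≈ 2152.9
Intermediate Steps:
L(r) = 3 - 2*r (L(r) = 3 - (r + r) = 3 - 2*r)
D(j, Z) = -9 - 9*Z (D(j, Z) = -9*(Z + 1) = -9*(1 + Z) = -9 - 9*Z)
g = 5/7 (g = -45*(-1/63) = 5/7 ≈ 0.71429)
E(W, P) = -3 + (5/7 + W)/(-9 + P - 9*W) (E(W, P) = -3 + (W + 5/7)/(P + (-9 - 9*W)) = -3 + (5/7 + W)/(-9 + P - 9*W))
E(L(9), -25 + 0) + 2156 = (-194 - 196*(3 - 2*9) + 21*(-25 + 0))/(7*(9 - (-25 + 0) + 9*(3 - 2*9))) + 2156 = (-194 - 196*(3 - 18) + 21*(-25))/(7*(9 - 1*(-25) + 9*(3 - 18))) + 2156 = (-194 - 196*(-15) - 525)/(7*(9 + 25 + 9*(-15))) + 2156 = (-194 + 2940 - 525)/(7*(9 + 25 - 135)) + 2156 = (⅐)*2221/(-101) + 2156 = (⅐)*(-1/101)*2221 + 2156 = -2221/707 + 2156 = 1522071/707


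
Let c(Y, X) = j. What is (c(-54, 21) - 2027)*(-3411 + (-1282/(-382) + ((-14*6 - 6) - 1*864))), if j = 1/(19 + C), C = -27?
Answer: 6754980529/764 ≈ 8.8416e+6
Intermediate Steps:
j = -⅛ (j = 1/(19 - 27) = 1/(-8) = -⅛ ≈ -0.12500)
c(Y, X) = -⅛
(c(-54, 21) - 2027)*(-3411 + (-1282/(-382) + ((-14*6 - 6) - 1*864))) = (-⅛ - 2027)*(-3411 + (-1282/(-382) + ((-14*6 - 6) - 1*864))) = -16217*(-3411 + (-1282*(-1/382) + ((-84 - 6) - 864)))/8 = -16217*(-3411 + (641/191 + (-90 - 864)))/8 = -16217*(-3411 + (641/191 - 954))/8 = -16217*(-3411 - 181573/191)/8 = -16217/8*(-833074/191) = 6754980529/764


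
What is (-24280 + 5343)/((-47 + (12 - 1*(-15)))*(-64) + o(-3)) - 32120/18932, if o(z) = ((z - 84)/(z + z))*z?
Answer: -199115832/11704709 ≈ -17.012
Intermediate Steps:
o(z) = -42 + z/2 (o(z) = ((-84 + z)/((2*z)))*z = ((-84 + z)*(1/(2*z)))*z = ((-84 + z)/(2*z))*z = -42 + z/2)
(-24280 + 5343)/((-47 + (12 - 1*(-15)))*(-64) + o(-3)) - 32120/18932 = (-24280 + 5343)/((-47 + (12 - 1*(-15)))*(-64) + (-42 + (1/2)*(-3))) - 32120/18932 = -18937/((-47 + (12 + 15))*(-64) + (-42 - 3/2)) - 32120*1/18932 = -18937/((-47 + 27)*(-64) - 87/2) - 8030/4733 = -18937/(-20*(-64) - 87/2) - 8030/4733 = -18937/(1280 - 87/2) - 8030/4733 = -18937/2473/2 - 8030/4733 = -18937*2/2473 - 8030/4733 = -37874/2473 - 8030/4733 = -199115832/11704709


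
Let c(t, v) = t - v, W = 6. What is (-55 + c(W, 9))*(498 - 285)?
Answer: -12354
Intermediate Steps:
(-55 + c(W, 9))*(498 - 285) = (-55 + (6 - 1*9))*(498 - 285) = (-55 + (6 - 9))*213 = (-55 - 3)*213 = -58*213 = -12354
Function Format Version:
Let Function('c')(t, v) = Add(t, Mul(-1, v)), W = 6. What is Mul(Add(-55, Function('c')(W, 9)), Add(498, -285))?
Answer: -12354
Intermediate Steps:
Mul(Add(-55, Function('c')(W, 9)), Add(498, -285)) = Mul(Add(-55, Add(6, Mul(-1, 9))), Add(498, -285)) = Mul(Add(-55, Add(6, -9)), 213) = Mul(Add(-55, -3), 213) = Mul(-58, 213) = -12354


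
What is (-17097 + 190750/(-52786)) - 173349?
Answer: -5026536653/26393 ≈ -1.9045e+5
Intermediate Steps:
(-17097 + 190750/(-52786)) - 173349 = (-17097 + 190750*(-1/52786)) - 173349 = (-17097 - 95375/26393) - 173349 = -451336496/26393 - 173349 = -5026536653/26393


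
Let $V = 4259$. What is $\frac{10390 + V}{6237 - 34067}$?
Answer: $- \frac{14649}{27830} \approx -0.52637$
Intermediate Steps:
$\frac{10390 + V}{6237 - 34067} = \frac{10390 + 4259}{6237 - 34067} = \frac{14649}{-27830} = 14649 \left(- \frac{1}{27830}\right) = - \frac{14649}{27830}$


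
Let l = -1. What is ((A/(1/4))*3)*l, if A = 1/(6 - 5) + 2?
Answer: -36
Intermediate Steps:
A = 3 (A = 1/1 + 2 = 1 + 2 = 3)
((A/(1/4))*3)*l = ((3/(1/4))*3)*(-1) = ((3/(¼))*3)*(-1) = ((3*4)*3)*(-1) = (12*3)*(-1) = 36*(-1) = -36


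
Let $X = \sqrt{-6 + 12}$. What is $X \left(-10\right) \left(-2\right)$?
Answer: $20 \sqrt{6} \approx 48.99$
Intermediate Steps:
$X = \sqrt{6} \approx 2.4495$
$X \left(-10\right) \left(-2\right) = \sqrt{6} \left(-10\right) \left(-2\right) = - 10 \sqrt{6} \left(-2\right) = 20 \sqrt{6}$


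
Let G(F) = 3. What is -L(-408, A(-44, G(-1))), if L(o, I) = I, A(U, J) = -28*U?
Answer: -1232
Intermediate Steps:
-L(-408, A(-44, G(-1))) = -(-28)*(-44) = -1*1232 = -1232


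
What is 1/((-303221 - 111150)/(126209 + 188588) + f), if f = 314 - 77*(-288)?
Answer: 314797/7079370159 ≈ 4.4467e-5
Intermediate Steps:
f = 22490 (f = 314 + 22176 = 22490)
1/((-303221 - 111150)/(126209 + 188588) + f) = 1/((-303221 - 111150)/(126209 + 188588) + 22490) = 1/(-414371/314797 + 22490) = 1/(7079370159/314797) = 314797/7079370159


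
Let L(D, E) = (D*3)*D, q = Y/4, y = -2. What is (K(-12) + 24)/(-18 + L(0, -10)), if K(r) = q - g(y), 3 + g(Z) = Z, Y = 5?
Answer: -121/72 ≈ -1.6806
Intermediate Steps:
g(Z) = -3 + Z
q = 5/4 ≈ 1.2500
L(D, E) = 3*D² (L(D, E) = (3*D)*D = 3*D²)
K(r) = 25/4 (K(r) = 5/4 - (-3 - 2) = 5/4 - 1*(-5) = 5/4 + 5 = 25/4)
(K(-12) + 24)/(-18 + L(0, -10)) = (25/4 + 24)/(-18 + 3*0²) = 121/(4*(-18 + 3*0)) = 121/(4*(-18 + 0)) = (121/4)/(-18) = (121/4)*(-1/18) = -121/72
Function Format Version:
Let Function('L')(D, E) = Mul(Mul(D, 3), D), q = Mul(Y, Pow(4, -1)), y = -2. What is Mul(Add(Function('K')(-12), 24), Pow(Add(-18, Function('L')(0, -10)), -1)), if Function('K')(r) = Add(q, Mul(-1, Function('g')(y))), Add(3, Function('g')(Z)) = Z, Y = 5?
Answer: Rational(-121, 72) ≈ -1.6806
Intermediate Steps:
Function('g')(Z) = Add(-3, Z)
q = Rational(5, 4) (q = Mul(5, Pow(4, -1)) = Mul(5, Rational(1, 4)) = Rational(5, 4) ≈ 1.2500)
Function('L')(D, E) = Mul(3, Pow(D, 2)) (Function('L')(D, E) = Mul(Mul(3, D), D) = Mul(3, Pow(D, 2)))
Function('K')(r) = Rational(25, 4) (Function('K')(r) = Add(Rational(5, 4), Mul(-1, Add(-3, -2))) = Add(Rational(5, 4), Mul(-1, -5)) = Add(Rational(5, 4), 5) = Rational(25, 4))
Mul(Add(Function('K')(-12), 24), Pow(Add(-18, Function('L')(0, -10)), -1)) = Mul(Add(Rational(25, 4), 24), Pow(Add(-18, Mul(3, Pow(0, 2))), -1)) = Mul(Rational(121, 4), Pow(Add(-18, Mul(3, 0)), -1)) = Mul(Rational(121, 4), Pow(Add(-18, 0), -1)) = Mul(Rational(121, 4), Pow(-18, -1)) = Mul(Rational(121, 4), Rational(-1, 18)) = Rational(-121, 72)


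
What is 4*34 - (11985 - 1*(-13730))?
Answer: -25579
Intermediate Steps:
4*34 - (11985 - 1*(-13730)) = 136 - (11985 + 13730) = 136 - 1*25715 = 136 - 25715 = -25579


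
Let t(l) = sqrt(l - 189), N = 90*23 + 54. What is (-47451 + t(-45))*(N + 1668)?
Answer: -179934192 + 11376*I*sqrt(26) ≈ -1.7993e+8 + 58006.0*I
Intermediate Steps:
N = 2124 (N = 2070 + 54 = 2124)
t(l) = sqrt(-189 + l)
(-47451 + t(-45))*(N + 1668) = (-47451 + sqrt(-189 - 45))*(2124 + 1668) = (-47451 + sqrt(-234))*3792 = (-47451 + 3*I*sqrt(26))*3792 = -179934192 + 11376*I*sqrt(26)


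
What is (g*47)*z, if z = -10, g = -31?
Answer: 14570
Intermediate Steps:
(g*47)*z = -31*47*(-10) = -1457*(-10) = 14570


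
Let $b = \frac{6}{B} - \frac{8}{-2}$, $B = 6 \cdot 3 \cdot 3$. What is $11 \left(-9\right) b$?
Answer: $-407$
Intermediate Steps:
$B = 54$ ($B = 18 \cdot 3 = 54$)
$b = \frac{37}{9}$ ($b = \frac{6}{54} - \frac{8}{-2} = 6 \cdot \frac{1}{54} - -4 = \frac{1}{9} + 4 = \frac{37}{9} \approx 4.1111$)
$11 \left(-9\right) b = 11 \left(-9\right) \frac{37}{9} = \left(-99\right) \frac{37}{9} = -407$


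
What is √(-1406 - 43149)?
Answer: I*√44555 ≈ 211.08*I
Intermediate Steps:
√(-1406 - 43149) = √(-44555) = I*√44555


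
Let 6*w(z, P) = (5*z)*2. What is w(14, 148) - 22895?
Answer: -68615/3 ≈ -22872.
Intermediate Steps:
w(z, P) = 5*z/3 (w(z, P) = ((5*z)*2)/6 = (10*z)/6 = 5*z/3)
w(14, 148) - 22895 = (5/3)*14 - 22895 = 70/3 - 22895 = -68615/3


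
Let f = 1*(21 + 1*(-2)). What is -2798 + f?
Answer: -2779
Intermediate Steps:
f = 19 (f = 1*(21 - 2) = 1*19 = 19)
-2798 + f = -2798 + 19 = -2779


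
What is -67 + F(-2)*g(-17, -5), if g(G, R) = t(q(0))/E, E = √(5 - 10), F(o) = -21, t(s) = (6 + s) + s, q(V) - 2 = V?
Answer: -67 + 42*I*√5 ≈ -67.0 + 93.915*I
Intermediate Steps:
q(V) = 2 + V
t(s) = 6 + 2*s
E = I*√5 (E = √(-5) = I*√5 ≈ 2.2361*I)
g(G, R) = -2*I*√5 (g(G, R) = (6 + 2*(2 + 0))/((I*√5)) = (6 + 2*2)*(-I*√5/5) = (6 + 4)*(-I*√5/5) = 10*(-I*√5/5) = -2*I*√5)
-67 + F(-2)*g(-17, -5) = -67 - (-42)*I*√5 = -67 + 42*I*√5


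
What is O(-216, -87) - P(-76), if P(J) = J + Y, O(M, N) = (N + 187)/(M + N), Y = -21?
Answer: 29291/303 ≈ 96.670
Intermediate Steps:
O(M, N) = (187 + N)/(M + N)
P(J) = -21 + J (P(J) = J - 21 = -21 + J)
O(-216, -87) - P(-76) = (187 - 87)/(-216 - 87) - (-21 - 76) = 100/(-303) - 1*(-97) = -1/303*100 + 97 = -100/303 + 97 = 29291/303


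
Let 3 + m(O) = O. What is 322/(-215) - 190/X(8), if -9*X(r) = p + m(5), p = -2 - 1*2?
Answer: -184147/215 ≈ -856.50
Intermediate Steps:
m(O) = -3 + O
p = -4 (p = -2 - 2 = -4)
X(r) = 2/9 (X(r) = -(-4 + (-3 + 5))/9 = -(-4 + 2)/9 = -1/9*(-2) = 2/9)
322/(-215) - 190/X(8) = 322/(-215) - 190/2/9 = 322*(-1/215) - 190*9/2 = -322/215 - 855 = -184147/215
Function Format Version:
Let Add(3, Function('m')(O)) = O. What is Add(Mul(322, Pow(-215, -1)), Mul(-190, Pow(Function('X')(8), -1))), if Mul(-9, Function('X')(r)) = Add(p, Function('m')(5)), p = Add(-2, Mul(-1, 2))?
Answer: Rational(-184147, 215) ≈ -856.50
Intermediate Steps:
Function('m')(O) = Add(-3, O)
p = -4 (p = Add(-2, -2) = -4)
Function('X')(r) = Rational(2, 9) (Function('X')(r) = Mul(Rational(-1, 9), Add(-4, Add(-3, 5))) = Mul(Rational(-1, 9), Add(-4, 2)) = Mul(Rational(-1, 9), -2) = Rational(2, 9))
Add(Mul(322, Pow(-215, -1)), Mul(-190, Pow(Function('X')(8), -1))) = Add(Mul(322, Pow(-215, -1)), Mul(-190, Pow(Rational(2, 9), -1))) = Add(Mul(322, Rational(-1, 215)), Mul(-190, Rational(9, 2))) = Add(Rational(-322, 215), -855) = Rational(-184147, 215)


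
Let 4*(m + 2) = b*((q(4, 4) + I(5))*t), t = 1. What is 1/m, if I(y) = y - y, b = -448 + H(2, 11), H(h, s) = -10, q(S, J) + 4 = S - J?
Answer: 1/456 ≈ 0.0021930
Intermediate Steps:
q(S, J) = -4 + S - J (q(S, J) = -4 + (S - J) = -4 + S - J)
b = -458 (b = -448 - 10 = -458)
I(y) = 0
m = 456 (m = -2 + (-458*((-4 + 4 - 1*4) + 0))/4 = -2 + (-458*((-4 + 4 - 4) + 0))/4 = -2 + (-458*(-4 + 0))/4 = -2 + (-(-1832))/4 = -2 + (-458*(-4))/4 = -2 + (¼)*1832 = -2 + 458 = 456)
1/m = 1/456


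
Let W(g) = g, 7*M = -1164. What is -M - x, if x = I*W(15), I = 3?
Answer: 849/7 ≈ 121.29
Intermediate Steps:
M = -1164/7 (M = (⅐)*(-1164) = -1164/7 ≈ -166.29)
x = 45 (x = 3*15 = 45)
-M - x = -1*(-1164/7) - 1*45 = 1164/7 - 45 = 849/7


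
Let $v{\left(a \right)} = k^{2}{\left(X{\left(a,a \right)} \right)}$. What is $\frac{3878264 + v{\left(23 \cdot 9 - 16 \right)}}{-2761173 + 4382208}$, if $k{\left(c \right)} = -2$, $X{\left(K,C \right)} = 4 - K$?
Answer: $\frac{1292756}{540345} \approx 2.3925$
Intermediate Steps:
$v{\left(a \right)} = 4$ ($v{\left(a \right)} = \left(-2\right)^{2} = 4$)
$\frac{3878264 + v{\left(23 \cdot 9 - 16 \right)}}{-2761173 + 4382208} = \frac{3878264 + 4}{-2761173 + 4382208} = \frac{3878268}{1621035} = 3878268 \cdot \frac{1}{1621035} = \frac{1292756}{540345}$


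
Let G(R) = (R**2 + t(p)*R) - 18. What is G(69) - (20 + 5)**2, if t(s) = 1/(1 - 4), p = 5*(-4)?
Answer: 4095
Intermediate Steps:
p = -20
t(s) = -1/3 (t(s) = 1/(-3) = -1/3)
G(R) = -18 + R**2 - R/3 (G(R) = (R**2 - R/3) - 18 = -18 + R**2 - R/3)
G(69) - (20 + 5)**2 = (-18 + 69**2 - 1/3*69) - (20 + 5)**2 = (-18 + 4761 - 23) - 1*25**2 = 4720 - 1*625 = 4720 - 625 = 4095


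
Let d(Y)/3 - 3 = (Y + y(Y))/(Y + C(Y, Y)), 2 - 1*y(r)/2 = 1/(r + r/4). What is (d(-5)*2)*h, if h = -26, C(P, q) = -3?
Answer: -24063/50 ≈ -481.26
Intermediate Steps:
y(r) = 4 - 8/(5*r) (y(r) = 4 - 2/(r + r/4) = 4 - 2*4/(5*r) = 4 - 8/(5*r))
d(Y) = 9 + 3*(4 + Y - 8/(5*Y))/(-3 + Y) (d(Y) = 9 + 3*((Y + (4 - 8/(5*Y)))/(Y - 3)) = 9 + 3*((4 + Y - 8/(5*Y))/(-3 + Y)) = 9 + 3*(4 + Y - 8/(5*Y))/(-3 + Y))
(d(-5)*2)*h = (((⅗)*(-8 - 25*(-5) + 20*(-5)²)/(-5*(-3 - 5)))*2)*(-26) = (((⅗)*(-⅕)*(-8 + 125 + 20*25)/(-8))*2)*(-26) = (((⅗)*(-⅕)*(-⅛)*(-8 + 125 + 500))*2)*(-26) = (((⅗)*(-⅕)*(-⅛)*617)*2)*(-26) = ((1851/200)*2)*(-26) = (1851/100)*(-26) = -24063/50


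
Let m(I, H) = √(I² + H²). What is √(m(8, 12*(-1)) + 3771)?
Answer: √(3771 + 4*√13) ≈ 61.526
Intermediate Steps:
m(I, H) = √(H² + I²)
√(m(8, 12*(-1)) + 3771) = √(√((12*(-1))² + 8²) + 3771) = √(√((-12)² + 64) + 3771) = √(√(144 + 64) + 3771) = √(√208 + 3771) = √(4*√13 + 3771) = √(3771 + 4*√13)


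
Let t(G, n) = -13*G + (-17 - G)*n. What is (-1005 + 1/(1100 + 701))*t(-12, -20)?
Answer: -463361024/1801 ≈ -2.5728e+5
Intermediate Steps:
t(G, n) = -13*G + n*(-17 - G)
(-1005 + 1/(1100 + 701))*t(-12, -20) = (-1005 + 1/(1100 + 701))*(-17*(-20) - 13*(-12) - 1*(-12)*(-20)) = (-1005 + 1/1801)*(340 + 156 - 240) = (-1005 + 1/1801)*256 = -1810004/1801*256 = -463361024/1801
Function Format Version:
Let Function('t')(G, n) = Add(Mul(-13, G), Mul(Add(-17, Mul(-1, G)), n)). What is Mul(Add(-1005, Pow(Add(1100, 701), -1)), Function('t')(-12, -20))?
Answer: Rational(-463361024, 1801) ≈ -2.5728e+5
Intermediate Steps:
Function('t')(G, n) = Add(Mul(-13, G), Mul(n, Add(-17, Mul(-1, G))))
Mul(Add(-1005, Pow(Add(1100, 701), -1)), Function('t')(-12, -20)) = Mul(Add(-1005, Pow(Add(1100, 701), -1)), Add(Mul(-17, -20), Mul(-13, -12), Mul(-1, -12, -20))) = Mul(Add(-1005, Pow(1801, -1)), Add(340, 156, -240)) = Mul(Add(-1005, Rational(1, 1801)), 256) = Mul(Rational(-1810004, 1801), 256) = Rational(-463361024, 1801)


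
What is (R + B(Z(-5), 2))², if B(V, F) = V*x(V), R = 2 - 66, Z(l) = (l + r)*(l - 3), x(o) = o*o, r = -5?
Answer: 262078468096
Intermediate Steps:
x(o) = o²
Z(l) = (-5 + l)*(-3 + l) (Z(l) = (l - 5)*(l - 3) = (-5 + l)*(-3 + l))
R = -64
B(V, F) = V³ (B(V, F) = V*V² = V³)
(R + B(Z(-5), 2))² = (-64 + (15 + (-5)² - 8*(-5))³)² = (-64 + (15 + 25 + 40)³)² = (-64 + 80³)² = (-64 + 512000)² = 511936² = 262078468096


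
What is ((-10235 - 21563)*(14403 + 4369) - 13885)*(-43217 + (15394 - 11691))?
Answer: 23586931632674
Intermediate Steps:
((-10235 - 21563)*(14403 + 4369) - 13885)*(-43217 + (15394 - 11691)) = (-31798*18772 - 13885)*(-43217 + 3703) = (-596912056 - 13885)*(-39514) = -596925941*(-39514) = 23586931632674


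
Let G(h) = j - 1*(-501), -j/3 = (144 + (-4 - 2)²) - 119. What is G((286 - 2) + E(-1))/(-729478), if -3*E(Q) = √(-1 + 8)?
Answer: -159/364739 ≈ -0.00043593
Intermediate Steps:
E(Q) = -√7/3 (E(Q) = -√(-1 + 8)/3 = -√7/3)
j = -183 (j = -3*((144 + (-4 - 2)²) - 119) = -3*((144 + (-6)²) - 119) = -3*((144 + 36) - 119) = -3*(180 - 119) = -3*61 = -183)
G(h) = 318 (G(h) = -183 - 1*(-501) = -183 + 501 = 318)
G((286 - 2) + E(-1))/(-729478) = 318/(-729478) = 318*(-1/729478) = -159/364739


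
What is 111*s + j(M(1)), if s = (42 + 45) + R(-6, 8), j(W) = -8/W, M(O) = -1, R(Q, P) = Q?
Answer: 8999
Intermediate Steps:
s = 81 (s = (42 + 45) - 6 = 87 - 6 = 81)
111*s + j(M(1)) = 111*81 - 8/(-1) = 8991 - 8*(-1) = 8991 + 8 = 8999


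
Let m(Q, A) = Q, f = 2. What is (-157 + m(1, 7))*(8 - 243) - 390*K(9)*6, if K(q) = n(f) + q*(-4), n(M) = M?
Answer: 116220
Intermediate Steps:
K(q) = 2 - 4*q (K(q) = 2 + q*(-4) = 2 - 4*q)
(-157 + m(1, 7))*(8 - 243) - 390*K(9)*6 = (-157 + 1)*(8 - 243) - 390*(2 - 4*9)*6 = -156*(-235) - 390*(2 - 36)*6 = 36660 - (-13260)*6 = 36660 - 390*(-204) = 36660 + 79560 = 116220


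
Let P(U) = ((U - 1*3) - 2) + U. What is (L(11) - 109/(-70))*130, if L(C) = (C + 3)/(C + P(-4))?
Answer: -4953/7 ≈ -707.57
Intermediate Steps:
P(U) = -5 + 2*U (P(U) = ((U - 3) - 2) + U = ((-3 + U) - 2) + U = (-5 + U) + U = -5 + 2*U)
L(C) = (3 + C)/(-13 + C) (L(C) = (C + 3)/(C + (-5 + 2*(-4))) = (3 + C)/(C + (-5 - 8)) = (3 + C)/(C - 13) = (3 + C)/(-13 + C))
(L(11) - 109/(-70))*130 = ((3 + 11)/(-13 + 11) - 109/(-70))*130 = (14/(-2) - 109*(-1/70))*130 = (-1/2*14 + 109/70)*130 = (-7 + 109/70)*130 = -381/70*130 = -4953/7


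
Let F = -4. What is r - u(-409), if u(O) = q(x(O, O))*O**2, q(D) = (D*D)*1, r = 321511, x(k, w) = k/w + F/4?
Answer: 321511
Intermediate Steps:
x(k, w) = -1 + k/w (x(k, w) = k/w - 4/4 = k/w - 4*1/4 = k/w - 1 = -1 + k/w)
q(D) = D**2 (q(D) = D**2*1 = D**2)
u(O) = 0 (u(O) = ((O - O)/O)**2*O**2 = (0/O)**2*O**2 = 0**2*O**2 = 0*O**2 = 0)
r - u(-409) = 321511 - 1*0 = 321511 + 0 = 321511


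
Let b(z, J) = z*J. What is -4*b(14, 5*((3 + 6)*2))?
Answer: -5040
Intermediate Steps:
b(z, J) = J*z
-4*b(14, 5*((3 + 6)*2)) = -4*5*((3 + 6)*2)*14 = -4*5*(9*2)*14 = -4*5*18*14 = -360*14 = -4*1260 = -5040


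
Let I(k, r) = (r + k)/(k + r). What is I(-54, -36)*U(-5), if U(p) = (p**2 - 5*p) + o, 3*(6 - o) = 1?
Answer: 167/3 ≈ 55.667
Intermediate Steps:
o = 17/3 (o = 6 - 1/3*1 = 6 - 1/3 = 17/3 ≈ 5.6667)
I(k, r) = 1 (I(k, r) = (k + r)/(k + r) = 1)
U(p) = 17/3 + p**2 - 5*p (U(p) = (p**2 - 5*p) + 17/3 = 17/3 + p**2 - 5*p)
I(-54, -36)*U(-5) = 1*(17/3 + (-5)**2 - 5*(-5)) = 1*(17/3 + 25 + 25) = 1*(167/3) = 167/3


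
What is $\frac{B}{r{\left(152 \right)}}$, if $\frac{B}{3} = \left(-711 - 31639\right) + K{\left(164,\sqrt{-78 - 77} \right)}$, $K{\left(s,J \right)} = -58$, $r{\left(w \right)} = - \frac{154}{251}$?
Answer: $\frac{12201612}{77} \approx 1.5846 \cdot 10^{5}$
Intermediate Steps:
$r{\left(w \right)} = - \frac{154}{251}$ ($r{\left(w \right)} = \left(-154\right) \frac{1}{251} = - \frac{154}{251}$)
$B = -97224$ ($B = 3 \left(\left(-711 - 31639\right) - 58\right) = 3 \left(-32350 - 58\right) = 3 \left(-32408\right) = -97224$)
$\frac{B}{r{\left(152 \right)}} = - \frac{97224}{- \frac{154}{251}} = \left(-97224\right) \left(- \frac{251}{154}\right) = \frac{12201612}{77}$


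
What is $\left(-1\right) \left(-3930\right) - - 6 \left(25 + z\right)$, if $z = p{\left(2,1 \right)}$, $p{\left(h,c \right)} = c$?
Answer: $4086$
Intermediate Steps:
$z = 1$
$\left(-1\right) \left(-3930\right) - - 6 \left(25 + z\right) = \left(-1\right) \left(-3930\right) - - 6 \left(25 + 1\right) = 3930 - \left(-6\right) 26 = 3930 - -156 = 3930 + 156 = 4086$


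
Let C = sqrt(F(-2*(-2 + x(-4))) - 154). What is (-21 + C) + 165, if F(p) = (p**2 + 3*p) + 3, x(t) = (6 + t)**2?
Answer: 144 + 7*I*sqrt(3) ≈ 144.0 + 12.124*I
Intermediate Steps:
F(p) = 3 + p**2 + 3*p
C = 7*I*sqrt(3) (C = sqrt((3 + (-2*(-2 + (6 - 4)**2))**2 + 3*(-2*(-2 + (6 - 4)**2))) - 154) = sqrt((3 + (-2*(-2 + 2**2))**2 + 3*(-2*(-2 + 2**2))) - 154) = sqrt((3 + (-2*(-2 + 4))**2 + 3*(-2*(-2 + 4))) - 154) = sqrt((3 + (-2*2)**2 + 3*(-2*2)) - 154) = sqrt((3 + (-4)**2 + 3*(-4)) - 154) = sqrt((3 + 16 - 12) - 154) = sqrt(7 - 154) = sqrt(-147) = 7*I*sqrt(3) ≈ 12.124*I)
(-21 + C) + 165 = (-21 + 7*I*sqrt(3)) + 165 = 144 + 7*I*sqrt(3)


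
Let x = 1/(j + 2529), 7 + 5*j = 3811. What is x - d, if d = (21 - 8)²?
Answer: -2779876/16449 ≈ -169.00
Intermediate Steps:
j = 3804/5 (j = -7/5 + (⅕)*3811 = -7/5 + 3811/5 = 3804/5 ≈ 760.80)
d = 169 (d = 13² = 169)
x = 5/16449 (x = 1/(3804/5 + 2529) = 1/(16449/5) = 5/16449 ≈ 0.00030397)
x - d = 5/16449 - 1*169 = 5/16449 - 169 = -2779876/16449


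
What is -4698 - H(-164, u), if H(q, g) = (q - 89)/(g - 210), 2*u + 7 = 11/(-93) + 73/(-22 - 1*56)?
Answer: -4863817938/1035035 ≈ -4699.2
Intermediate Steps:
u = -19475/4836 (u = -7/2 + (11/(-93) + 73/(-22 - 1*56))/2 = -7/2 + (11*(-1/93) + 73/(-22 - 56))/2 = -7/2 + (-11/93 + 73/(-78))/2 = -7/2 + (-11/93 + 73*(-1/78))/2 = -7/2 + (-11/93 - 73/78)/2 = -7/2 + (½)*(-2549/2418) = -7/2 - 2549/4836 = -19475/4836 ≈ -4.0271)
H(q, g) = (-89 + q)/(-210 + g)
-4698 - H(-164, u) = -4698 - (-89 - 164)/(-210 - 19475/4836) = -4698 - (-253)/(-1035035/4836) = -4698 - (-4836)*(-253)/1035035 = -4698 - 1*1223508/1035035 = -4698 - 1223508/1035035 = -4863817938/1035035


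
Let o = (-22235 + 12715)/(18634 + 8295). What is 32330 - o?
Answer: 124374870/3847 ≈ 32330.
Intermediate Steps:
o = -1360/3847 (o = -9520/26929 = -9520*1/26929 = -1360/3847 ≈ -0.35352)
32330 - o = 32330 - 1*(-1360/3847) = 32330 + 1360/3847 = 124374870/3847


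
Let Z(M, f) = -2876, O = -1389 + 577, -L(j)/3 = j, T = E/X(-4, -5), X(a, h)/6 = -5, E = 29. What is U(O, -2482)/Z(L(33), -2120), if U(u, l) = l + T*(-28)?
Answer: 9206/10785 ≈ 0.85359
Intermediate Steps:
X(a, h) = -30 (X(a, h) = 6*(-5) = -30)
T = -29/30 (T = 29/(-30) = 29*(-1/30) = -29/30 ≈ -0.96667)
L(j) = -3*j
O = -812
U(u, l) = 406/15 + l (U(u, l) = l - 29/30*(-28) = l + 406/15 = 406/15 + l)
U(O, -2482)/Z(L(33), -2120) = (406/15 - 2482)/(-2876) = -36824/15*(-1/2876) = 9206/10785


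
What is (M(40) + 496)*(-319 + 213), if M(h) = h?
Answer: -56816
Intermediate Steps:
(M(40) + 496)*(-319 + 213) = (40 + 496)*(-319 + 213) = 536*(-106) = -56816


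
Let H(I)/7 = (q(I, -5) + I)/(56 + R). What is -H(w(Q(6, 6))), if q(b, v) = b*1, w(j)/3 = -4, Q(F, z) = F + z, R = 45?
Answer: 168/101 ≈ 1.6634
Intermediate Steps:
w(j) = -12 (w(j) = 3*(-4) = -12)
q(b, v) = b
H(I) = 14*I/101 (H(I) = 7*((I + I)/(56 + 45)) = 7*((2*I)/101) = 7*((2*I)*(1/101)) = 7*(2*I/101) = 14*I/101)
-H(w(Q(6, 6))) = -14*(-12)/101 = -1*(-168/101) = 168/101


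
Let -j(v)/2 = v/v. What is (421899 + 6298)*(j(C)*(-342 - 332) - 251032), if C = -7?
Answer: -106913939748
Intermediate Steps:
j(v) = -2 (j(v) = -2*v/v = -2*1 = -2)
(421899 + 6298)*(j(C)*(-342 - 332) - 251032) = (421899 + 6298)*(-2*(-342 - 332) - 251032) = 428197*(-2*(-674) - 251032) = 428197*(1348 - 251032) = 428197*(-249684) = -106913939748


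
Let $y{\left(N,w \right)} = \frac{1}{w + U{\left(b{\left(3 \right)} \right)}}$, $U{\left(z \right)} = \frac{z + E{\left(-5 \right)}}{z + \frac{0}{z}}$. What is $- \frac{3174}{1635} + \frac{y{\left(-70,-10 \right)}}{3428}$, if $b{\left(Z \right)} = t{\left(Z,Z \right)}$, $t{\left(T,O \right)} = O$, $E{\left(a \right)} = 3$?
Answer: $- \frac{29015137}{14946080} \approx -1.9413$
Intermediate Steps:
$b{\left(Z \right)} = Z$
$U{\left(z \right)} = \frac{3 + z}{z}$ ($U{\left(z \right)} = \frac{z + 3}{z + \frac{0}{z}} = \frac{3 + z}{z + 0} = \frac{3 + z}{z}$)
$y{\left(N,w \right)} = \frac{1}{2 + w}$ ($y{\left(N,w \right)} = \frac{1}{w + \frac{3 + 3}{3}} = \frac{1}{w + \frac{1}{3} \cdot 6} = \frac{1}{w + 2} = \frac{1}{2 + w}$)
$- \frac{3174}{1635} + \frac{y{\left(-70,-10 \right)}}{3428} = - \frac{3174}{1635} + \frac{1}{\left(2 - 10\right) 3428} = \left(-3174\right) \frac{1}{1635} + \frac{1}{-8} \cdot \frac{1}{3428} = - \frac{1058}{545} - \frac{1}{27424} = - \frac{29015137}{14946080}$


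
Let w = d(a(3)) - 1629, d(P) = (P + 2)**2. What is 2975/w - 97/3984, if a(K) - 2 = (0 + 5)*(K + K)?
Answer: -11898281/1884432 ≈ -6.3140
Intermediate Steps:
a(K) = 2 + 10*K (a(K) = 2 + (0 + 5)*(K + K) = 2 + 5*(2*K) = 2 + 10*K)
d(P) = (2 + P)**2
w = -473 (w = (2 + (2 + 10*3))**2 - 1629 = (2 + (2 + 30))**2 - 1629 = (2 + 32)**2 - 1629 = 34**2 - 1629 = 1156 - 1629 = -473)
2975/w - 97/3984 = 2975/(-473) - 97/3984 = 2975*(-1/473) - 97*1/3984 = -2975/473 - 97/3984 = -11898281/1884432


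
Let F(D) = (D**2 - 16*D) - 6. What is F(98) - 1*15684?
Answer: -7654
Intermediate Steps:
F(D) = -6 + D**2 - 16*D
F(98) - 1*15684 = (-6 + 98**2 - 16*98) - 1*15684 = (-6 + 9604 - 1568) - 15684 = 8030 - 15684 = -7654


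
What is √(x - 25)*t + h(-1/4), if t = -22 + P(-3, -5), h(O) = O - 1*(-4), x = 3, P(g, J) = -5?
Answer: 15/4 - 27*I*√22 ≈ 3.75 - 126.64*I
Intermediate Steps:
h(O) = 4 + O (h(O) = O + 4 = 4 + O)
t = -27 (t = -22 - 5 = -27)
√(x - 25)*t + h(-1/4) = √(3 - 25)*(-27) + (4 - 1/4) = √(-22)*(-27) + (4 - 1*¼) = (I*√22)*(-27) + (4 - ¼) = -27*I*√22 + 15/4 = 15/4 - 27*I*√22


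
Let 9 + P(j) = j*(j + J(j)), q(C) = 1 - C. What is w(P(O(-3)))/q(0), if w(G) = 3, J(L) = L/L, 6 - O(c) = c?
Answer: 3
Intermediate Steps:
O(c) = 6 - c
J(L) = 1
P(j) = -9 + j*(1 + j) (P(j) = -9 + j*(j + 1) = -9 + j*(1 + j))
w(P(O(-3)))/q(0) = 3/(1 - 1*0) = 3/(1 + 0) = 3/1 = 1*3 = 3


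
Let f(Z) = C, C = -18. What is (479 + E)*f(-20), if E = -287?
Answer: -3456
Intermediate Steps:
f(Z) = -18
(479 + E)*f(-20) = (479 - 287)*(-18) = 192*(-18) = -3456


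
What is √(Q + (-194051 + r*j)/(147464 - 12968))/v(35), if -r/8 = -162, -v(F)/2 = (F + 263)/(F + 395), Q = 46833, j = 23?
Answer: -1075*√235318943518/3339984 ≈ -156.13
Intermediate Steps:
v(F) = -2*(263 + F)/(395 + F) (v(F) = -2*(F + 263)/(F + 395) = -2*(263 + F)/(395 + F))
r = 1296 (r = -8*(-162) = 1296)
√(Q + (-194051 + r*j)/(147464 - 12968))/v(35) = √(46833 + (-194051 + 1296*23)/(147464 - 12968))/((2*(-263 - 1*35)/(395 + 35))) = √(46833 + (-194051 + 29808)/134496)/((2*(-263 - 35)/430)) = √(46833 - 164243*1/134496)/((2*(1/430)*(-298))) = √(46833 - 164243/134496)/(-298/215) = √(6298686925/134496)*(-215/298) = (5*√235318943518/11208)*(-215/298) = -1075*√235318943518/3339984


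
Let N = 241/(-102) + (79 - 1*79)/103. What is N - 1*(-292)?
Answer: 29543/102 ≈ 289.64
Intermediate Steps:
N = -241/102 (N = 241*(-1/102) + (79 - 79)*(1/103) = -241/102 + 0*(1/103) = -241/102 + 0 = -241/102 ≈ -2.3627)
N - 1*(-292) = -241/102 - 1*(-292) = -241/102 + 292 = 29543/102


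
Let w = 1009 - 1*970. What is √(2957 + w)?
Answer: 2*√749 ≈ 54.736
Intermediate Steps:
w = 39 (w = 1009 - 970 = 39)
√(2957 + w) = √(2957 + 39) = √2996 = 2*√749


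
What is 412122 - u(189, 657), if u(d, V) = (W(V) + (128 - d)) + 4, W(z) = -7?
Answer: 412186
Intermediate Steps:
u(d, V) = 125 - d (u(d, V) = (-7 + (128 - d)) + 4 = (121 - d) + 4 = 125 - d)
412122 - u(189, 657) = 412122 - (125 - 1*189) = 412122 - (125 - 189) = 412122 - 1*(-64) = 412122 + 64 = 412186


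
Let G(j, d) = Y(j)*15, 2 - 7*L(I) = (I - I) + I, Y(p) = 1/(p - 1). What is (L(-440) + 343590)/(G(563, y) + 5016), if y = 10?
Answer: 1351931464/19733049 ≈ 68.511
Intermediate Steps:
Y(p) = 1/(-1 + p)
L(I) = 2/7 - I/7 (L(I) = 2/7 - ((I - I) + I)/7 = 2/7 - (0 + I)/7 = 2/7 - I/7)
G(j, d) = 15/(-1 + j)
(L(-440) + 343590)/(G(563, y) + 5016) = ((2/7 - ⅐*(-440)) + 343590)/(15/(-1 + 563) + 5016) = ((2/7 + 440/7) + 343590)/(15/562 + 5016) = (442/7 + 343590)/(15*(1/562) + 5016) = 2405572/(7*(15/562 + 5016)) = 2405572/(7*(2819007/562)) = (2405572/7)*(562/2819007) = 1351931464/19733049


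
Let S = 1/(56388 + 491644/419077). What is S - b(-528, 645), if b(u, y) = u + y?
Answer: -2764874026763/23631405520 ≈ -117.00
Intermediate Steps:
S = 419077/23631405520 (S = 1/(56388 + 491644*(1/419077)) = 1/(56388 + 491644/419077) = 1/(23631405520/419077) = 419077/23631405520 ≈ 1.7734e-5)
S - b(-528, 645) = 419077/23631405520 - (-528 + 645) = 419077/23631405520 - 1*117 = 419077/23631405520 - 117 = -2764874026763/23631405520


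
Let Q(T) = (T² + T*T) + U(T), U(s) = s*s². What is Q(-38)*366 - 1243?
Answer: -19027387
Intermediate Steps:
U(s) = s³
Q(T) = T³ + 2*T² (Q(T) = (T² + T*T) + T³ = (T² + T²) + T³ = 2*T² + T³ = T³ + 2*T²)
Q(-38)*366 - 1243 = ((-38)²*(2 - 38))*366 - 1243 = (1444*(-36))*366 - 1243 = -51984*366 - 1243 = -19026144 - 1243 = -19027387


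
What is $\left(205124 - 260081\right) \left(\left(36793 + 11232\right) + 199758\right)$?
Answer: $-13617410331$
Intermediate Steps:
$\left(205124 - 260081\right) \left(\left(36793 + 11232\right) + 199758\right) = - 54957 \left(48025 + 199758\right) = \left(-54957\right) 247783 = -13617410331$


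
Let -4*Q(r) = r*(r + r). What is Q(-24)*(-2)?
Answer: 576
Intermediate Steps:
Q(r) = -r**2/2 (Q(r) = -r*(r + r)/4 = -r*2*r/4 = -r**2/2)
Q(-24)*(-2) = -1/2*(-24)**2*(-2) = -1/2*576*(-2) = -288*(-2) = 576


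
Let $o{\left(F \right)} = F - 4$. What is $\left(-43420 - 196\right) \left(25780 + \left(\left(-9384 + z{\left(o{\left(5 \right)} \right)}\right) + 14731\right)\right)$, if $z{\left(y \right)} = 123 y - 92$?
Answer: $-1358987328$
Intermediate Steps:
$o{\left(F \right)} = -4 + F$
$z{\left(y \right)} = -92 + 123 y$
$\left(-43420 - 196\right) \left(25780 + \left(\left(-9384 + z{\left(o{\left(5 \right)} \right)}\right) + 14731\right)\right) = \left(-43420 - 196\right) \left(25780 + \left(\left(-9384 - \left(92 - 123 \left(-4 + 5\right)\right)\right) + 14731\right)\right) = - 43616 \left(25780 + \left(\left(-9384 + \left(-92 + 123 \cdot 1\right)\right) + 14731\right)\right) = - 43616 \left(25780 + \left(\left(-9384 + \left(-92 + 123\right)\right) + 14731\right)\right) = - 43616 \left(25780 + \left(\left(-9384 + 31\right) + 14731\right)\right) = - 43616 \left(25780 + \left(-9353 + 14731\right)\right) = - 43616 \left(25780 + 5378\right) = \left(-43616\right) 31158 = -1358987328$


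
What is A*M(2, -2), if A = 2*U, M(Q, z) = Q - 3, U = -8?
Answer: 16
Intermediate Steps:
M(Q, z) = -3 + Q
A = -16 (A = 2*(-8) = -16)
A*M(2, -2) = -16*(-3 + 2) = -16*(-1) = 16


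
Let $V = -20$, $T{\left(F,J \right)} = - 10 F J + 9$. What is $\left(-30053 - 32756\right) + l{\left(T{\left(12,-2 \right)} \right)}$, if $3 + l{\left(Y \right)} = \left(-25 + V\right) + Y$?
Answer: $-62608$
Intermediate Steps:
$T{\left(F,J \right)} = 9 - 10 F J$ ($T{\left(F,J \right)} = - 10 F J + 9 = 9 - 10 F J$)
$l{\left(Y \right)} = -48 + Y$ ($l{\left(Y \right)} = -3 + \left(\left(-25 - 20\right) + Y\right) = -3 + \left(-45 + Y\right) = -48 + Y$)
$\left(-30053 - 32756\right) + l{\left(T{\left(12,-2 \right)} \right)} = \left(-30053 - 32756\right) - \left(39 - 240\right) = -62809 + \left(-48 + \left(9 + 240\right)\right) = -62809 + \left(-48 + 249\right) = -62809 + 201 = -62608$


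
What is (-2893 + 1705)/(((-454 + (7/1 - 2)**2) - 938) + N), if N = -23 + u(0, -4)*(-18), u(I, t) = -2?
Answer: 594/677 ≈ 0.87740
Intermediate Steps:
N = 13 (N = -23 - 2*(-18) = -23 + 36 = 13)
(-2893 + 1705)/(((-454 + (7/1 - 2)**2) - 938) + N) = (-2893 + 1705)/(((-454 + (7/1 - 2)**2) - 938) + 13) = -1188/(((-454 + (7*1 - 2)**2) - 938) + 13) = -1188/(((-454 + (7 - 2)**2) - 938) + 13) = -1188/(((-454 + 5**2) - 938) + 13) = -1188/(((-454 + 25) - 938) + 13) = -1188/((-429 - 938) + 13) = -1188/(-1367 + 13) = -1188/(-1354) = -1188*(-1/1354) = 594/677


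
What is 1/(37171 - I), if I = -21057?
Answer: 1/58228 ≈ 1.7174e-5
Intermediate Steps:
1/(37171 - I) = 1/(37171 - 1*(-21057)) = 1/(37171 + 21057) = 1/58228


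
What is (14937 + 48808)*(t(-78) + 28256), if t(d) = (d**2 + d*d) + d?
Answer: 2571855770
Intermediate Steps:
t(d) = d + 2*d**2 (t(d) = (d**2 + d**2) + d = 2*d**2 + d = d + 2*d**2)
(14937 + 48808)*(t(-78) + 28256) = (14937 + 48808)*(-78*(1 + 2*(-78)) + 28256) = 63745*(-78*(1 - 156) + 28256) = 63745*(-78*(-155) + 28256) = 63745*(12090 + 28256) = 63745*40346 = 2571855770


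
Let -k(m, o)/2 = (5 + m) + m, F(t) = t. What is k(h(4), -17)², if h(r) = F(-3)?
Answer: 4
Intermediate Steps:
h(r) = -3
k(m, o) = -10 - 4*m (k(m, o) = -2*((5 + m) + m) = -2*(5 + 2*m) = -10 - 4*m)
k(h(4), -17)² = (-10 - 4*(-3))² = (-10 + 12)² = 2² = 4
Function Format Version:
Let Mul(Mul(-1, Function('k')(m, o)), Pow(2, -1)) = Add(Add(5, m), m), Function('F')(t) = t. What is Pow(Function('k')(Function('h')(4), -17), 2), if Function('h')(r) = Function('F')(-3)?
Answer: 4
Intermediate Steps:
Function('h')(r) = -3
Function('k')(m, o) = Add(-10, Mul(-4, m)) (Function('k')(m, o) = Mul(-2, Add(Add(5, m), m)) = Mul(-2, Add(5, Mul(2, m))) = Add(-10, Mul(-4, m)))
Pow(Function('k')(Function('h')(4), -17), 2) = Pow(Add(-10, Mul(-4, -3)), 2) = Pow(Add(-10, 12), 2) = Pow(2, 2) = 4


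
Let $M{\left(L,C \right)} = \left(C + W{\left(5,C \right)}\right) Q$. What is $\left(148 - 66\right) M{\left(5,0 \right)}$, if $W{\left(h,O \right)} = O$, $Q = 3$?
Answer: $0$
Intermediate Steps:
$M{\left(L,C \right)} = 6 C$ ($M{\left(L,C \right)} = \left(C + C\right) 3 = 2 C 3 = 6 C$)
$\left(148 - 66\right) M{\left(5,0 \right)} = \left(148 - 66\right) 6 \cdot 0 = 82 \cdot 0 = 0$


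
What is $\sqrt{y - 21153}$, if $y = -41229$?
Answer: $i \sqrt{62382} \approx 249.76 i$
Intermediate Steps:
$\sqrt{y - 21153} = \sqrt{-41229 - 21153} = \sqrt{-62382} = i \sqrt{62382}$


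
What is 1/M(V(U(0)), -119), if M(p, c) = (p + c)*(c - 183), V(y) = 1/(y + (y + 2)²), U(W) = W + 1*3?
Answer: 14/502981 ≈ 2.7834e-5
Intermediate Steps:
U(W) = 3 + W (U(W) = W + 3 = 3 + W)
V(y) = 1/(y + (2 + y)²)
M(p, c) = (-183 + c)*(c + p) (M(p, c) = (c + p)*(-183 + c) = (-183 + c)*(c + p))
1/M(V(U(0)), -119) = 1/((-119)² - 183*(-119) - 183/((3 + 0) + (2 + (3 + 0))²) - 119/((3 + 0) + (2 + (3 + 0))²)) = 1/(14161 + 21777 - 183/(3 + (2 + 3)²) - 119/(3 + (2 + 3)²)) = 1/(14161 + 21777 - 183/(3 + 5²) - 119/(3 + 5²)) = 1/(14161 + 21777 - 183/(3 + 25) - 119/(3 + 25)) = 1/(14161 + 21777 - 183/28 - 119/28) = 1/(14161 + 21777 - 183*1/28 - 119*1/28) = 1/(14161 + 21777 - 183/28 - 17/4) = 1/(502981/14) = 14/502981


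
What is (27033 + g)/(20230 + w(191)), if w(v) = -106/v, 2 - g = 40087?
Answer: -623233/965956 ≈ -0.64520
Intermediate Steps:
g = -40085 (g = 2 - 1*40087 = 2 - 40087 = -40085)
(27033 + g)/(20230 + w(191)) = (27033 - 40085)/(20230 - 106/191) = -13052/(20230 - 106*1/191) = -13052/(20230 - 106/191) = -13052/3863824/191 = -13052*191/3863824 = -623233/965956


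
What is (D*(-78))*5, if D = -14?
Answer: 5460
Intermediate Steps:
(D*(-78))*5 = -14*(-78)*5 = 1092*5 = 5460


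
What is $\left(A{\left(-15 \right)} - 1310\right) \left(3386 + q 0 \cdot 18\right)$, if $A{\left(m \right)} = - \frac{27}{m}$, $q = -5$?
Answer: $- \frac{22147826}{5} \approx -4.4296 \cdot 10^{6}$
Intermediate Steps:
$\left(A{\left(-15 \right)} - 1310\right) \left(3386 + q 0 \cdot 18\right) = \left(- \frac{27}{-15} - 1310\right) \left(3386 + \left(-5\right) 0 \cdot 18\right) = \left(\left(-27\right) \left(- \frac{1}{15}\right) - 1310\right) \left(3386 + 0 \cdot 18\right) = \left(\frac{9}{5} - 1310\right) \left(3386 + 0\right) = \left(- \frac{6541}{5}\right) 3386 = - \frac{22147826}{5}$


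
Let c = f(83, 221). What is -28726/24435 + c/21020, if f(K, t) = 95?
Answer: -120299839/102724740 ≈ -1.1711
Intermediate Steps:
c = 95
-28726/24435 + c/21020 = -28726/24435 + 95/21020 = -28726*1/24435 + 95*(1/21020) = -28726/24435 + 19/4204 = -120299839/102724740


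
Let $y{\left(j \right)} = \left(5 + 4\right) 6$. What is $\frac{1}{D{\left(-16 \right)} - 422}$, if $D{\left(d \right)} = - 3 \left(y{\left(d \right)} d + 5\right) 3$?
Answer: $\frac{1}{7309} \approx 0.00013682$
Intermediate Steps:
$y{\left(j \right)} = 54$ ($y{\left(j \right)} = 9 \cdot 6 = 54$)
$D{\left(d \right)} = -45 - 486 d$ ($D{\left(d \right)} = - 3 \left(54 d + 5\right) 3 = - 3 \left(5 + 54 d\right) 3 = \left(-15 - 162 d\right) 3 = -45 - 486 d$)
$\frac{1}{D{\left(-16 \right)} - 422} = \frac{1}{\left(-45 - -7776\right) - 422} = \frac{1}{\left(-45 + 7776\right) - 422} = \frac{1}{7731 - 422} = \frac{1}{7309}$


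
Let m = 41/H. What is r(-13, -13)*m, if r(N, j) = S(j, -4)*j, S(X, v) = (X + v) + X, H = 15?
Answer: 1066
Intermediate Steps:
S(X, v) = v + 2*X
r(N, j) = j*(-4 + 2*j) (r(N, j) = (-4 + 2*j)*j = j*(-4 + 2*j))
m = 41/15 ≈ 2.7333
r(-13, -13)*m = (2*(-13)*(-2 - 13))*(41/15) = (2*(-13)*(-15))*(41/15) = 390*(41/15) = 1066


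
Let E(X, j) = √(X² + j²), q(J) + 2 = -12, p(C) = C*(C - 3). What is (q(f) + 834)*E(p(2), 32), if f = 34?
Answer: 1640*√257 ≈ 26291.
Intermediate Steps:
p(C) = C*(-3 + C)
q(J) = -14 (q(J) = -2 - 12 = -14)
(q(f) + 834)*E(p(2), 32) = (-14 + 834)*√((2*(-3 + 2))² + 32²) = 820*√((2*(-1))² + 1024) = 820*√((-2)² + 1024) = 820*√(4 + 1024) = 820*√1028 = 820*(2*√257) = 1640*√257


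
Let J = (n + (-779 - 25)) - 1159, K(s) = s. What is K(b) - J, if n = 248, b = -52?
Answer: 1663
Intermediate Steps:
J = -1715 (J = (248 + (-779 - 25)) - 1159 = (248 - 804) - 1159 = -556 - 1159 = -1715)
K(b) - J = -52 - 1*(-1715) = -52 + 1715 = 1663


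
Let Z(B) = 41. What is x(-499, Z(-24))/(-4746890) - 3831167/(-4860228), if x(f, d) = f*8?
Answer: 9102765175403/11535483845460 ≈ 0.78911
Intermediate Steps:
x(f, d) = 8*f
x(-499, Z(-24))/(-4746890) - 3831167/(-4860228) = (8*(-499))/(-4746890) - 3831167/(-4860228) = -3992*(-1/4746890) - 3831167*(-1/4860228) = 1996/2373445 + 3831167/4860228 = 9102765175403/11535483845460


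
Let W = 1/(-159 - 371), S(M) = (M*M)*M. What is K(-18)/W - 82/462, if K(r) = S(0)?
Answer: -41/231 ≈ -0.17749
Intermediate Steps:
S(M) = M³ (S(M) = M²*M = M³)
K(r) = 0 (K(r) = 0³ = 0)
W = -1/530 (W = 1/(-530) = -1/530 ≈ -0.0018868)
K(-18)/W - 82/462 = 0/(-1/530) - 82/462 = 0*(-530) - 82*1/462 = 0 - 41/231 = -41/231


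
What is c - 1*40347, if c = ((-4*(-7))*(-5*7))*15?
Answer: -55047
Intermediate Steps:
c = -14700 (c = (28*(-35))*15 = -980*15 = -14700)
c - 1*40347 = -14700 - 1*40347 = -14700 - 40347 = -55047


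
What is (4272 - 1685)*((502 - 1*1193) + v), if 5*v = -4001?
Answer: -19288672/5 ≈ -3.8577e+6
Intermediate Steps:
v = -4001/5 (v = (1/5)*(-4001) = -4001/5 ≈ -800.20)
(4272 - 1685)*((502 - 1*1193) + v) = (4272 - 1685)*((502 - 1*1193) - 4001/5) = 2587*((502 - 1193) - 4001/5) = 2587*(-691 - 4001/5) = 2587*(-7456/5) = -19288672/5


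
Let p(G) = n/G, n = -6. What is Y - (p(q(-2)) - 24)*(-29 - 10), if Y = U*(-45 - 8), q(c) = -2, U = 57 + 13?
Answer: -4529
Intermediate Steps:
U = 70
Y = -3710 (Y = 70*(-45 - 8) = 70*(-53) = -3710)
p(G) = -6/G
Y - (p(q(-2)) - 24)*(-29 - 10) = -3710 - (-6/(-2) - 24)*(-29 - 10) = -3710 - (-6*(-½) - 24)*(-39) = -3710 - (3 - 24)*(-39) = -3710 - (-21)*(-39) = -3710 - 1*819 = -3710 - 819 = -4529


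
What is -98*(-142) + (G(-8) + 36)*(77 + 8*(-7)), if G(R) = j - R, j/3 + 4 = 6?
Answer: 14966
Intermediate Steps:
j = 6 (j = -12 + 3*6 = -12 + 18 = 6)
G(R) = 6 - R
-98*(-142) + (G(-8) + 36)*(77 + 8*(-7)) = -98*(-142) + ((6 - 1*(-8)) + 36)*(77 + 8*(-7)) = 13916 + ((6 + 8) + 36)*(77 - 56) = 13916 + (14 + 36)*21 = 13916 + 50*21 = 13916 + 1050 = 14966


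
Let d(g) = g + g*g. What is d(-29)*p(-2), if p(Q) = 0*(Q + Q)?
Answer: 0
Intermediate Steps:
p(Q) = 0 (p(Q) = 0*(2*Q) = 0)
d(g) = g + g**2
d(-29)*p(-2) = -29*(1 - 29)*0 = -29*(-28)*0 = 812*0 = 0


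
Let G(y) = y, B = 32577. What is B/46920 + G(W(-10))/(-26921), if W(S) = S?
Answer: 292491539/421044440 ≈ 0.69468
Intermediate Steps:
B/46920 + G(W(-10))/(-26921) = 32577/46920 - 10/(-26921) = 32577*(1/46920) - 10*(-1/26921) = 10859/15640 + 10/26921 = 292491539/421044440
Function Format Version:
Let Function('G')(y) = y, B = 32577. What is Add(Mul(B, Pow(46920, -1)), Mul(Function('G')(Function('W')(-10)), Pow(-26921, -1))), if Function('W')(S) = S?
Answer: Rational(292491539, 421044440) ≈ 0.69468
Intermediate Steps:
Add(Mul(B, Pow(46920, -1)), Mul(Function('G')(Function('W')(-10)), Pow(-26921, -1))) = Add(Mul(32577, Pow(46920, -1)), Mul(-10, Pow(-26921, -1))) = Add(Mul(32577, Rational(1, 46920)), Mul(-10, Rational(-1, 26921))) = Add(Rational(10859, 15640), Rational(10, 26921)) = Rational(292491539, 421044440)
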